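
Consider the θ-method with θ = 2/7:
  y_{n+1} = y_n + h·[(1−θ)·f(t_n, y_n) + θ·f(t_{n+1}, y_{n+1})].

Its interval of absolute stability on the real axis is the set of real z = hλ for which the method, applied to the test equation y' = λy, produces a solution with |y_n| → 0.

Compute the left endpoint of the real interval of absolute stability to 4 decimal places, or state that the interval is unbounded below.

left endpoint -4.6667.

Set f=λy, z=hλ:
  y_{n+1} = y_n + z·[5/7·y_n + 2/7·y_{n+1}] ⇒ (1 − 2/7z)y_{n+1} = (1 + 5/7z)y_n
  so R(z) = (1 + 5/7z)/(1 − 2/7z).

Find x<0 with |R(x)|<1.
x=-1.06: |R|=0.1864
R=−1: 1+5/7x = −1+2/7x ⇒ -3/7x=2 ⇒ x=2/(-3/7)=-4.6667
Confirm numerically:
  x=-4.417: |R|=0.95270 <1
  x=-3.697: |R|=0.79790 <1
  x=-2.757: |R|=0.54219 <1
  x=-5.202: |R|=1.09228 >1
  x=-4.788: |R|=1.02196 >1
Stable set (-4.6667, 0).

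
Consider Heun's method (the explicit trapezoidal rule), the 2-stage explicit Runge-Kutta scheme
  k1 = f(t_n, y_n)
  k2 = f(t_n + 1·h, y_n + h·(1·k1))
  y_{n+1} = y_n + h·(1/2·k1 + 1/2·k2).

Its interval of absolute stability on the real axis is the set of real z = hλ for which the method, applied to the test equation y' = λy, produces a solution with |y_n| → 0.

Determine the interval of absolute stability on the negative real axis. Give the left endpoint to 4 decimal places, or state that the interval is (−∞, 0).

On y'=λy, z=hλ:
  order 2, 2-stage ⇒ R(z)=1+z+z^2/2
  (e.g. R(-1.31)=0.54805, |R|=0.54805)

Find x<0 with |R(x)|<1.
x=-1.31: |R|=0.5481
|R(-2.15)|=1.1612 |R(-1.54)|=0.6458 |R(-1.51)|=0.6300
Bisect:
  x_lo=-2.6138 |R|=1.8022  x_hi=-0.3949 |R|=0.6831
  mid=-1.50436 |R|=0.62719 →hi
  mid=-2.05909 |R|=1.06083 →lo
  mid=-1.78172 |R|=0.80554 →hi
  mid=-1.92040 |R|=0.92357 →hi
  mid=-1.98974 |R|=0.98980 →hi
  mid=-2.02442 |R|=1.02471 →lo
  mid=-2.00708 |R|=1.00710 →lo
  mid=-1.99841 |R|=0.99841 →hi
  ...
  [-2.00004,-1.99990] ⇒ x*=-2.0000
Stable set (-2.0000, 0).

(-2.0000, 0).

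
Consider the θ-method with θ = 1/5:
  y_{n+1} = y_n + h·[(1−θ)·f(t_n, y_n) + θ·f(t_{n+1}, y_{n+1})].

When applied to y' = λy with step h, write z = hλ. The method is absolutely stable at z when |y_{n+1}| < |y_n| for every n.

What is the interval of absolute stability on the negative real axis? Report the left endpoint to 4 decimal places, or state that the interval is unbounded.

z∈(-3.3333,0).

Set f=λy, z=hλ:
  y_{n+1} = y_n + z·[4/5·y_n + 1/5·y_{n+1}] ⇒ (1 − 1/5z)y_{n+1} = (1 + 4/5z)y_n
  so R(z) = (1 + 4/5z)/(1 − 1/5z).

Boundary: |R(x)|=1, x<0.
x=-0.5: |R|=0.5455
R=−1: 1+4/5x = −1+1/5x ⇒ -3/5x=2 ⇒ x=2/(-3/5)=-3.3333
Confirm numerically:
  x=-3.019: |R|=0.88240 <1
  x=-2.369: |R|=0.60741 <1
  x=-1.797: |R|=0.32191 <1
  x=-1.752: |R|=0.29739 <1
  x=-3.866: |R|=1.18024 >1
  x=-3.817: |R|=1.16457 >1
So |R|<1 on (-3.3333, 0).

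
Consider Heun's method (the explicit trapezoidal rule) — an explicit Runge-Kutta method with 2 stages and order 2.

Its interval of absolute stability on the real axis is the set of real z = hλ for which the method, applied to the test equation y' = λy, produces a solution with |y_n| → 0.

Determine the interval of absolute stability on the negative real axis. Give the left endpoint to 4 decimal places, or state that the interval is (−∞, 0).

(-2.0000, 0).

With y'=λy (z=hλ):
  order 2, 2-stage ⇒ R(z)=1+z+z^2/2
  (e.g. R(-0.65)=0.56125, |R|=0.56125)

Find x<0 with |R(x)|<1.
x=-0.65: |R|=0.5613
|R(-1.53)|=0.6404 |R(-1.07)|=0.5025 |R(-0.65)|=0.5613
Bisect:
  x_lo=-2.4609 |R|=1.5671  x_hi=-0.2761 |R|=0.7620
  mid=-1.36849 |R|=0.56789 →hi
  mid=-1.91469 |R|=0.91833 →hi
  mid=-2.18780 |R|=1.20543 →lo
  mid=-2.05125 |R|=1.05256 →lo
  mid=-1.98297 |R|=0.98311 →hi
  mid=-2.01711 |R|=1.01725 →lo
  mid=-2.00004 |R|=1.00004 →lo
  mid=-1.99150 |R|=0.99154 →hi
  ...
  [-2.00004,-1.99991] ⇒ x*=-2.0000
So |R|<1 on (-2.0000, 0).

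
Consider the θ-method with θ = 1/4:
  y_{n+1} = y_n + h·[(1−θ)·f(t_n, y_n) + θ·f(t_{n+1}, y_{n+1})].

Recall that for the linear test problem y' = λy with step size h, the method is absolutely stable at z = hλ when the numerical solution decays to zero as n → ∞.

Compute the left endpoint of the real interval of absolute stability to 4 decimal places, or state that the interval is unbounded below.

On y'=λy, z=hλ:
  y_{n+1} = y_n + z·[3/4·y_n + 1/4·y_{n+1}] ⇒ (1 − 1/4z)y_{n+1} = (1 + 3/4z)y_n
  so R(z) = (1 + 3/4z)/(1 − 1/4z).

Boundary: |R(x)|=1, x<0.
x=-0.42: |R|=0.6199
R=−1: 1+3/4x = −1+1/4x ⇒ -1/2x=2 ⇒ x=2/(-1/2)=-4.0000
Confirm numerically:
  x=-2.856: |R|=0.66628 <1
  x=-2.769: |R|=0.63628 <1
  x=-2.761: |R|=0.63349 <1
  x=-2.594: |R|=0.57355 <1
  x=-4.561: |R|=1.13106 >1
  x=-4.402: |R|=1.09569 >1
  x=-4.123: |R|=1.03028 >1
So |R|<1 on (-4.0000, 0).

left endpoint -4.0000.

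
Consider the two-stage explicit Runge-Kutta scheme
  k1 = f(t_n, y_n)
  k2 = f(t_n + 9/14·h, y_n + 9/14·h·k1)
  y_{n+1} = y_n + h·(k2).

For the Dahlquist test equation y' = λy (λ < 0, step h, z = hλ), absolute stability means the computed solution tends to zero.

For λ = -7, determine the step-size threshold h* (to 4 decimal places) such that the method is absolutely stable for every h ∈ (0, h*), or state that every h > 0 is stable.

On y'=λy, z=hλ:
  k1=λy_n ⇒ h·k1=z·y_n;  k2=λ(1+9/14z)y_n ⇒ h·k2=z(1+9/14z)y_n
  y_{n+1}/y_n = 1 + z(1+9/14z) = 1 + z + 9/14z²
  R(z) = 1 + z + 9/14z².

Need |R(x)|<1, x<0.
x=-1.15: |R|=0.7002
R=1: x+9/14x²=0 ⇒ x=−14/9=-1.5556; min R=1−1/(4·9/14)=0.6111>−1
Confirm numerically:
  x=-1.517: |R|=0.96240 <1
  x=-1.327: |R|=0.80503 <1
  x=-1.239: |R|=0.74786 <1
  x=-0.870: |R|=0.61658 <1
  x=-1.870: |R|=1.37801 >1
  x=-1.795: |R|=1.27630 >1
  x=-1.709: |R|=1.16858 >1
Stable set (-1.5556, 0).

(-1.5556,0); λ=-7 ⇒ h* = (14/9)/7 = 0.2222.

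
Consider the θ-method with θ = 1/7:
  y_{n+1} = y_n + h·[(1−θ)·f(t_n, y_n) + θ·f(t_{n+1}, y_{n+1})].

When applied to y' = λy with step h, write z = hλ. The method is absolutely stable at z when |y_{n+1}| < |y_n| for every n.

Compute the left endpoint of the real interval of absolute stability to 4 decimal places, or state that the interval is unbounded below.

Set f=λy, z=hλ:
  y_{n+1} = y_n + z·[6/7·y_n + 1/7·y_{n+1}] ⇒ (1 − 1/7z)y_{n+1} = (1 + 6/7z)y_n
  ⇒ R(z) = (1 + 6/7z)/(1 − 1/7z).

Need |R(x)|<1, x<0.
x=-0.48: |R|=0.5508
R=−1: 1+6/7x = −1+1/7x ⇒ -5/7x=2 ⇒ x=2/(-5/7)=-2.8000
Confirm numerically:
  x=-2.035: |R|=0.57665 <1
  x=-2.022: |R|=0.56883 <1
  x=-1.648: |R|=0.33395 <1
  x=-3.021: |R|=1.11027 >1
  x=-3.016: |R|=1.10783 >1
Interval (-2.8000, 0).

z* = -2.8000.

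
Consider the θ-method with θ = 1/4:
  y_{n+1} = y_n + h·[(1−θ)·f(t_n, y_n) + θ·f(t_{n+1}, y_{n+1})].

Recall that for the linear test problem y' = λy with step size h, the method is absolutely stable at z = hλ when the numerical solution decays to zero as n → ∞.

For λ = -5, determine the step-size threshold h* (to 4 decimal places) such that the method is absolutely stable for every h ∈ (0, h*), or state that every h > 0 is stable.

(-4.0000,0); λ=-5 ⇒ h* = (4)/5 = 0.8000.

Set f=λy, z=hλ:
  y_{n+1} = y_n + z·[3/4·y_n + 1/4·y_{n+1}] ⇒ (1 − 1/4z)y_{n+1} = (1 + 3/4z)y_n
  Hence R(z) = (1 + 3/4z)/(1 − 1/4z).

Solve |R(x)|<1 on ℝ⁻.
x=-1.09: |R|=0.1434
R=−1: 1+3/4x = −1+1/4x ⇒ -1/2x=2 ⇒ x=2/(-1/2)=-4.0000
Confirm numerically:
  x=-3.470: |R|=0.85810 <1
  x=-2.321: |R|=0.46875 <1
  x=-1.680: |R|=0.18310 <1
  x=-4.588: |R|=1.13694 >1
  x=-4.552: |R|=1.12909 >1
  x=-4.055: |R|=1.01366 >1
So |R|<1 on (-4.0000, 0).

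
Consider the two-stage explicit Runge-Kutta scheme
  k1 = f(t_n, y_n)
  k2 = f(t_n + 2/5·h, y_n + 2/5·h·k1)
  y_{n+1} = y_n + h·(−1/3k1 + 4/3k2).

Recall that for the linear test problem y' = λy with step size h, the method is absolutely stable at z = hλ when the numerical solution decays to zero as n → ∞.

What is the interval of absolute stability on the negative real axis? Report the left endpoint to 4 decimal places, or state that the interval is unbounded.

z∈(-1.8750,0).

Test eqn y'=λy, z=hλ:
  k1=λy_n ⇒ h·k1=z·y_n;  k2=λ(1+2/5z)y_n ⇒ h·k2=z(1+2/5z)y_n
  y_{n+1}/y_n = 1 − 1/3z + 4/3z(1+2/5z) = 1 + z + 8/15z²
  R(z) = 1 + z + 8/15z².

Find x<0 with |R(x)|<1.
x=-1.27: |R|=0.5902
R=1: x+8/15x²=0 ⇒ x=−15/8=-1.8750; min R=1−1/(4·8/15)=0.5312>−1
Confirm numerically:
  x=-1.735: |R|=0.87045 <1
  x=-1.156: |R|=0.55671 <1
  x=-0.981: |R|=0.53226 <1
  x=-0.798: |R|=0.54163 <1
  x=-2.452: |R|=1.75456 >1
  x=-2.281: |R|=1.49391 >1
  x=-2.117: |R|=1.27323 >1
Stable set (-1.8750, 0).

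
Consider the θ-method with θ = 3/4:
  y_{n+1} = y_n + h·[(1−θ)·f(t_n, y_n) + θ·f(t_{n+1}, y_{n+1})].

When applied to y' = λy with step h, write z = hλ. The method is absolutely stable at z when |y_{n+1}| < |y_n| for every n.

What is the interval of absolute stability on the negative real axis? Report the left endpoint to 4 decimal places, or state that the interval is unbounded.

(−∞, 0) — no finite endpoint.

Set f=λy, z=hλ:
  y_{n+1} = y_n + z·[1/4·y_n + 3/4·y_{n+1}] ⇒ (1 − 3/4z)y_{n+1} = (1 + 1/4z)y_n
  Hence R(z) = (1 + 1/4z)/(1 − 3/4z).

Need |R(x)|<1, x<0.
x=-0.67: |R|=0.5541
x=-2: |R|=0.2000
x=-10: |R|=0.1765
x=-100: |R|=0.3158
θ=3/4≥1/2 ⇒ |1+1/4x|<|1−3/4x| ∀x<0 ⇒ stable on all of ℝ⁻.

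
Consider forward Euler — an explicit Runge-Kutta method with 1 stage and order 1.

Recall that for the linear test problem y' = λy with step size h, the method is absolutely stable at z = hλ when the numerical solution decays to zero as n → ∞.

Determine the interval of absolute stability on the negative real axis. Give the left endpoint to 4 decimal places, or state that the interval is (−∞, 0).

z∈(-2.0000,0).

On y'=λy, z=hλ:
  order 1, 1-stage ⇒ R(z)=1+z
  (e.g. R(-1.27)=-0.27000, |R|=0.27000)

Find x<0 with |R(x)|<1.
x=-1.27: |R|=0.2700
|R(-1.91)|=0.9100 |R(-1.42)|=0.4200 |R(-1.17)|=0.1700
Bisect:
  x_lo=-2.4371 |R|=1.4371  x_hi=-0.0642 |R|=0.9358
  mid=-1.25064 |R|=0.25064 →hi
  mid=-1.84386 |R|=0.84386 →hi
  mid=-2.14048 |R|=1.14048 →lo
  mid=-1.99217 |R|=0.99217 →hi
  mid=-2.06632 |R|=1.06632 →lo
  mid=-2.02925 |R|=1.02925 →lo
  mid=-2.01071 |R|=1.01071 →lo
  mid=-2.00144 |R|=1.00144 →lo
  ...
  [-2.00014,-1.99999] ⇒ x*=-2.0000
Interval (-2.0000, 0).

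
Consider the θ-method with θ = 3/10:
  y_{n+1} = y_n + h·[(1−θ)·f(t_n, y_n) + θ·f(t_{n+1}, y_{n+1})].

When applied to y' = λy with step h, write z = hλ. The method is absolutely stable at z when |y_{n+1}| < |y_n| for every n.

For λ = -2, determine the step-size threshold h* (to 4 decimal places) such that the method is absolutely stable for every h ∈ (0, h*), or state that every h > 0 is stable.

(-5.0000,0); λ=-2 ⇒ h* = (5)/2 = 2.5000.

Test eqn y'=λy, z=hλ:
  y_{n+1} = y_n + z·[7/10·y_n + 3/10·y_{n+1}] ⇒ (1 − 3/10z)y_{n+1} = (1 + 7/10z)y_n
  Hence R(z) = (1 + 7/10z)/(1 − 3/10z).

Boundary: |R(x)|=1, x<0.
x=-0.83: |R|=0.3355
R=−1: 1+7/10x = −1+3/10x ⇒ -2/5x=2 ⇒ x=2/(-2/5)=-5.0000
Confirm numerically:
  x=-4.945: |R|=0.99114 <1
  x=-4.903: |R|=0.98430 <1
  x=-4.069: |R|=0.83231 <1
  x=-2.460: |R|=0.41542 <1
  x=-5.325: |R|=1.05005 >1
  x=-5.134: |R|=1.02110 >1
So |R|<1 on (-5.0000, 0).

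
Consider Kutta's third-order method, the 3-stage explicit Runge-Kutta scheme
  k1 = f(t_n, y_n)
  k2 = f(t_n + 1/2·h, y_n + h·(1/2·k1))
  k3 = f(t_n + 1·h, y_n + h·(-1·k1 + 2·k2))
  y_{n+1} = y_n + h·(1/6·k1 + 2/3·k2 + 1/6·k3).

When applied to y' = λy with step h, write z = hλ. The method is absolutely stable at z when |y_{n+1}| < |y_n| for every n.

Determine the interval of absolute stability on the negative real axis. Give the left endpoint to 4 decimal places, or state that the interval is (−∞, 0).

z∈(-2.5127,0).

Set f=λy, z=hλ:
  order 3, 3-stage ⇒ R(z)=1+z+z^2/2+z^3/6
  (e.g. R(-1.15)=0.25777, |R|=0.25777)

Need |R(x)|<1, x<0.
x=-1.15: |R|=0.2578
|R(-1.97)|=0.3038 |R(-1.39)|=0.1284 |R(-0.52)|=0.5918
Bisect:
  x_lo=-2.9945 |R|=1.9863  x_hi=-0.0579 |R|=0.9437
  mid=-1.52624 |R|=0.04593 →hi
  mid=-2.26038 |R|=0.63056 →hi
  mid=-2.62745 |R|=1.19881 →lo
  mid=-2.44392 |R|=0.89036 →hi
  mid=-2.53569 |R|=1.03812 →lo
  mid=-2.48980 |R|=0.96267 →hi
  mid=-2.51274 |R|=1.00000 →hi
  mid=-2.52421 |R|=1.01896 →lo
  ...
  [-2.51292,-2.51274] ⇒ x*=-2.5127
So |R|<1 on (-2.5127, 0).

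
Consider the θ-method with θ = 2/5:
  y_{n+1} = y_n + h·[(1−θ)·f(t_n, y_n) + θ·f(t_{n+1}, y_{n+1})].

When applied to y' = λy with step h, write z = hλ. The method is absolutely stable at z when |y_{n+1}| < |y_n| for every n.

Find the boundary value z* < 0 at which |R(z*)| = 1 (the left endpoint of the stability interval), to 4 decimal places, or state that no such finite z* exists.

On y'=λy, z=hλ:
  y_{n+1} = y_n + z·[3/5·y_n + 2/5·y_{n+1}] ⇒ (1 − 2/5z)y_{n+1} = (1 + 3/5z)y_n
  ⇒ R(z) = (1 + 3/5z)/(1 − 2/5z).

Find x<0 with |R(x)|<1.
x=-1.08: |R|=0.2458
R=−1: 1+3/5x = −1+2/5x ⇒ -1/5x=2 ⇒ x=2/(-1/5)=-10.0000
Confirm numerically:
  x=-8.295: |R|=0.92103 <1
  x=-7.535: |R|=0.87718 <1
  x=-6.818: |R|=0.82926 <1
  x=-10.179: |R|=1.00706 >1
  x=-10.171: |R|=1.00675 >1
  x=-10.078: |R|=1.00310 >1
Interval (-10.0000, 0).

left endpoint -10.0000.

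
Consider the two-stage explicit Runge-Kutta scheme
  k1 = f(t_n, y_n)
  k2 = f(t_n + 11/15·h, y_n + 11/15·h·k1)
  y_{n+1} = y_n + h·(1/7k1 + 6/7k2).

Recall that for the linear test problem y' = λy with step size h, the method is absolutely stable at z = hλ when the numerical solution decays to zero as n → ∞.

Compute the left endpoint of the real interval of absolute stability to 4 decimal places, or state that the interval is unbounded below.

On y'=λy, z=hλ:
  k1=λy_n ⇒ h·k1=z·y_n;  k2=λ(1+11/15z)y_n ⇒ h·k2=z(1+11/15z)y_n
  y_{n+1}/y_n = 1 + 1/7z + 6/7z(1+11/15z) = 1 + z + 22/35z²
  ⇒ R(z) = 1 + z + 22/35z².

Boundary: |R(x)|=1, x<0.
x=-1.09: |R|=0.6568
R=1: x+22/35x²=0 ⇒ x=−35/22=-1.5909; min R=1−1/(4·22/35)=0.6023>−1
Confirm numerically:
  x=-1.544: |R|=0.95447 <1
  x=-1.535: |R|=0.94606 <1
  x=-1.229: |R|=0.72042 <1
  x=-2.126: |R|=1.71506 >1
  x=-1.979: |R|=1.48276 >1
Stable set (-1.5909, 0).

left endpoint -1.5909.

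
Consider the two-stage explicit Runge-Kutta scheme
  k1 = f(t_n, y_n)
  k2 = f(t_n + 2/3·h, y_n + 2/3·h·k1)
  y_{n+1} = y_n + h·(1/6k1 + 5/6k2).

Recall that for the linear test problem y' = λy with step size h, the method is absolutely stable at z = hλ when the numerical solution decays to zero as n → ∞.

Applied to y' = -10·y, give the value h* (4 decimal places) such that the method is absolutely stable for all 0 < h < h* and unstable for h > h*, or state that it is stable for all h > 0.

Test eqn y'=λy, z=hλ:
  k1=λy_n ⇒ h·k1=z·y_n;  k2=λ(1+2/3z)y_n ⇒ h·k2=z(1+2/3z)y_n
  y_{n+1}/y_n = 1 + 1/6z + 5/6z(1+2/3z) = 1 + z + 5/9z²
  Hence R(z) = 1 + z + 5/9z².

Need |R(x)|<1, x<0.
x=-0.77: |R|=0.5594
R=1: x+5/9x²=0 ⇒ x=−9/5=-1.8000; min R=1−1/(4·5/9)=0.5500>−1
Confirm numerically:
  x=-1.355: |R|=0.66501 <1
  x=-1.236: |R|=0.61272 <1
  x=-1.031: |R|=0.55953 <1
  x=-2.374: |R|=1.75704 >1
  x=-1.972: |R|=1.18844 >1
  x=-1.883: |R|=1.08683 >1
Interval (-1.8000, 0).

(-1.8000,0); λ=-10 ⇒ h* = (9/5)/10 = 0.1800.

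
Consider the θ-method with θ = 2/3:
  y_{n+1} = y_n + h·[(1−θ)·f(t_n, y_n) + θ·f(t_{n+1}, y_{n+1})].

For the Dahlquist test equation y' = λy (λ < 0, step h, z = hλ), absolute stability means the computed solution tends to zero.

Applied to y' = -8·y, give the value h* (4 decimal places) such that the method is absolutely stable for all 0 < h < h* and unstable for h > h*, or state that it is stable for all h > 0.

interval (−∞, 0). Any h>0 works for λ=-8.

On y'=λy, z=hλ:
  y_{n+1} = y_n + z·[1/3·y_n + 2/3·y_{n+1}] ⇒ (1 − 2/3z)y_{n+1} = (1 + 1/3z)y_n
  ⇒ R(z) = (1 + 1/3z)/(1 − 2/3z).

Need |R(x)|<1, x<0.
x=-0.87: |R|=0.4494
x=-2: |R|=0.1429
x=-10: |R|=0.3043
x=-100: |R|=0.4778
θ=2/3≥1/2 ⇒ |1+1/3x|<|1−2/3x| ∀x<0 ⇒ unbounded interval.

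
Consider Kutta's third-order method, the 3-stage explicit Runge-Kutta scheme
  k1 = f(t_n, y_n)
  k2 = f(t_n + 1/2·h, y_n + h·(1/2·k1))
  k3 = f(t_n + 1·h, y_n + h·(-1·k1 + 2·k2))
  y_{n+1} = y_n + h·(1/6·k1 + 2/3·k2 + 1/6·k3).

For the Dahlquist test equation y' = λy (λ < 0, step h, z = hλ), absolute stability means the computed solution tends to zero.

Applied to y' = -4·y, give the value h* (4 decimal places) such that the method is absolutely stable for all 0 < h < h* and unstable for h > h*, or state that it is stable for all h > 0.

(-2.5127,0); λ=-4 ⇒ h* = 0.6282.

With y'=λy (z=hλ):
  order 3, 3-stage ⇒ R(z)=1+z+z^2/2+z^3/6
  (e.g. R(-0.55)=0.57352, |R|=0.57352)

Find x<0 with |R(x)|<1.
x=-0.55: |R|=0.5735
|R(-2.41)|=0.8389 |R(-1.38)|=0.1342 |R(-0.85)|=0.4089
Bisect:
  x_lo=-2.9152 |R|=1.7951  x_hi=-0.3086 |R|=0.7341
  mid=-1.61190 |R|=0.01080 →hi
  mid=-2.26356 |R|=0.63468 →hi
  mid=-2.58939 |R|=1.13054 →lo
  mid=-2.42647 |R|=0.86368 →hi
  mid=-2.50793 |R|=0.99210 →hi
  mid=-2.54866 |R|=1.06003 →lo
  mid=-2.52830 |R|=1.02575 →lo
  ...
  [-2.51286,-2.51270] ⇒ x*=-2.5127
Interval (-2.5127, 0).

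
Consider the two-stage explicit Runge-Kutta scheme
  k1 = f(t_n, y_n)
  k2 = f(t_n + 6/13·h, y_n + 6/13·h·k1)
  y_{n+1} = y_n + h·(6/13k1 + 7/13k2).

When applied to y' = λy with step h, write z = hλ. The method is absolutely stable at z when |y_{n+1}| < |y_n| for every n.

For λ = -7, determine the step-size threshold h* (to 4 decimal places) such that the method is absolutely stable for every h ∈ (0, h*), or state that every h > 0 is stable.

(-4.0238,0); λ=-7 ⇒ h* = (169/42)/7 = 0.5748.

On y'=λy, z=hλ:
  k1=λy_n ⇒ h·k1=z·y_n;  k2=λ(1+6/13z)y_n ⇒ h·k2=z(1+6/13z)y_n
  y_{n+1}/y_n = 1 + 6/13z + 7/13z(1+6/13z) = 1 + z + 42/169z²
  R(z) = 1 + z + 42/169z².

Boundary: |R(x)|=1, x<0.
x=-1.49: |R|=0.0617
R=1: x+42/169x²=0 ⇒ x=−169/42=-4.0238; min R=1−1/(4·42/169)=-0.0060>−1
Confirm numerically:
  x=-2.349: |R|=0.02229 <1
  x=-2.273: |R|=0.01099 <1
  x=-2.200: |R|=0.00284 <1
  x=-1.686: |R|=0.02044 <1
  x=-4.267: |R|=1.25789 >1
  x=-4.130: |R|=1.10899 >1
  x=-4.097: |R|=1.07452 >1
Stable set (-4.0238, 0).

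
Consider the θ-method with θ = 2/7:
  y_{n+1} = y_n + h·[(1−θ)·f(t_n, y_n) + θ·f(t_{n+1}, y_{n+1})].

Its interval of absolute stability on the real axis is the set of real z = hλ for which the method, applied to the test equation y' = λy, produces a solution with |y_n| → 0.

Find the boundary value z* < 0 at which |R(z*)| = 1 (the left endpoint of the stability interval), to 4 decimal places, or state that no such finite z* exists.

z* = -4.6667.

With y'=λy (z=hλ):
  y_{n+1} = y_n + z·[5/7·y_n + 2/7·y_{n+1}] ⇒ (1 − 2/7z)y_{n+1} = (1 + 5/7z)y_n
  R(z) = (1 + 5/7z)/(1 − 2/7z).

Need |R(x)|<1, x<0.
x=-0.77: |R|=0.3689
R=−1: 1+5/7x = −1+2/7x ⇒ -3/7x=2 ⇒ x=2/(-3/7)=-4.6667
Confirm numerically:
  x=-3.457: |R|=0.73918 <1
  x=-2.976: |R|=0.60840 <1
  x=-2.618: |R|=0.49771 <1
  x=-2.547: |R|=0.47420 <1
  x=-5.220: |R|=1.09518 >1
  x=-4.694: |R|=1.00500 >1
So |R|<1 on (-4.6667, 0).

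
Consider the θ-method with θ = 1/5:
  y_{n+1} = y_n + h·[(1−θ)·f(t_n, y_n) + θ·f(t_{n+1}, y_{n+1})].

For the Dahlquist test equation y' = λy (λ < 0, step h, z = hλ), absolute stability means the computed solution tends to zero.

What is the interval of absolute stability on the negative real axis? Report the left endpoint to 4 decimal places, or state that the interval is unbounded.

z∈(-3.3333,0).

Test eqn y'=λy, z=hλ:
  y_{n+1} = y_n + z·[4/5·y_n + 1/5·y_{n+1}] ⇒ (1 − 1/5z)y_{n+1} = (1 + 4/5z)y_n
  ⇒ R(z) = (1 + 4/5z)/(1 − 1/5z).

Need |R(x)|<1, x<0.
x=-1.18: |R|=0.0453
R=−1: 1+4/5x = −1+1/5x ⇒ -3/5x=2 ⇒ x=2/(-3/5)=-3.3333
Confirm numerically:
  x=-2.469: |R|=0.65283 <1
  x=-2.333: |R|=0.59075 <1
  x=-2.205: |R|=0.53019 <1
  x=-3.920: |R|=1.19731 >1
  x=-3.428: |R|=1.03370 >1
Interval (-3.3333, 0).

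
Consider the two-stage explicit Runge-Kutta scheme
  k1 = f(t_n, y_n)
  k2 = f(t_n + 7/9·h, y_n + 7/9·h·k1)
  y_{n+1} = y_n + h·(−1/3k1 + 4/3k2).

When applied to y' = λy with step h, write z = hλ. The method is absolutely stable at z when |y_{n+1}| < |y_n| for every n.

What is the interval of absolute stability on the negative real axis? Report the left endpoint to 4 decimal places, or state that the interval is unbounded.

On y'=λy, z=hλ:
  k1=λy_n ⇒ h·k1=z·y_n;  k2=λ(1+7/9z)y_n ⇒ h·k2=z(1+7/9z)y_n
  y_{n+1}/y_n = 1 − 1/3z + 4/3z(1+7/9z) = 1 + z + 28/27z²
  ⇒ R(z) = 1 + z + 28/27z².

Boundary: |R(x)|=1, x<0.
x=-0.62: |R|=0.7786
R=1: x+28/27x²=0 ⇒ x=−27/28=-0.9643; min R=1−1/(4·28/27)=0.7589>−1
Confirm numerically:
  x=-0.891: |R|=0.93228 <1
  x=-0.865: |R|=0.91094 <1
  x=-0.854: |R|=0.90233 <1
  x=-0.789: |R|=0.85658 <1
  x=-1.500: |R|=1.83333 >1
  x=-1.480: |R|=1.79153 >1
  x=-1.434: |R|=1.69852 >1
Interval (-0.9643, 0).

z∈(-0.9643,0).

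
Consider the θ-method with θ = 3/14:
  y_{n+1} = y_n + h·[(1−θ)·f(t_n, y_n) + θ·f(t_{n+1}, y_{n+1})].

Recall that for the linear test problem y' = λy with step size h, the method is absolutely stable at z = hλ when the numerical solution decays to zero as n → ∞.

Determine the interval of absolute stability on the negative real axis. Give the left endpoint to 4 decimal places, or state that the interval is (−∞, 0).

z∈(-3.5000,0).

Set f=λy, z=hλ:
  y_{n+1} = y_n + z·[11/14·y_n + 3/14·y_{n+1}] ⇒ (1 − 3/14z)y_{n+1} = (1 + 11/14z)y_n
  ⇒ R(z) = (1 + 11/14z)/(1 − 3/14z).

Boundary: |R(x)|=1, x<0.
x=-0.86: |R|=0.2738
R=−1: 1+11/14x = −1+3/14x ⇒ -4/7x=2 ⇒ x=2/(-4/7)=-3.5000
Confirm numerically:
  x=-3.166: |R|=0.88629 <1
  x=-2.368: |R|=0.57089 <1
  x=-2.073: |R|=0.43538 <1
  x=-1.716: |R|=0.25465 <1
  x=-4.040: |R|=1.16539 >1
  x=-3.793: |R|=1.09236 >1
Interval (-3.5000, 0).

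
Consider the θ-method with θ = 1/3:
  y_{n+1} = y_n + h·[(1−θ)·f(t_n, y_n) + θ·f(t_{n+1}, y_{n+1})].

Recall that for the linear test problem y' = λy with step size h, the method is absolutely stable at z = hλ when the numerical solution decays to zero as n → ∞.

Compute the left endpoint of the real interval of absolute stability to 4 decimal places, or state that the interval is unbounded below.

z* = -6.0000.

On y'=λy, z=hλ:
  y_{n+1} = y_n + z·[2/3·y_n + 1/3·y_{n+1}] ⇒ (1 − 1/3z)y_{n+1} = (1 + 2/3z)y_n
  R(z) = (1 + 2/3z)/(1 − 1/3z).

Solve |R(x)|<1 on ℝ⁻.
x=-1.15: |R|=0.1687
R=−1: 1+2/3x = −1+1/3x ⇒ -1/3x=2 ⇒ x=2/(-1/3)=-6.0000
Confirm numerically:
  x=-5.110: |R|=0.89026 <1
  x=-4.774: |R|=0.84229 <1
  x=-4.061: |R|=0.72539 <1
  x=-3.921: |R|=0.69961 <1
  x=-6.255: |R|=1.02755 >1
  x=-6.228: |R|=1.02471 >1
  x=-6.068: |R|=1.00750 >1
Interval (-6.0000, 0).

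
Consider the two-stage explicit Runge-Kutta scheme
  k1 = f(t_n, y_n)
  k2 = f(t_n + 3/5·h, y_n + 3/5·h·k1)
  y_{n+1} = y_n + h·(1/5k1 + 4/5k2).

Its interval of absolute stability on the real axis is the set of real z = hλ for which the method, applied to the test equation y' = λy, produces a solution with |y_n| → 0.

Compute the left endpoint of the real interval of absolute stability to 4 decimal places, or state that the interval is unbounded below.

z* = -2.0833.

Set f=λy, z=hλ:
  k1=λy_n ⇒ h·k1=z·y_n;  k2=λ(1+3/5z)y_n ⇒ h·k2=z(1+3/5z)y_n
  y_{n+1}/y_n = 1 + 1/5z + 4/5z(1+3/5z) = 1 + z + 12/25z²
  ⇒ R(z) = 1 + z + 12/25z².

Solve |R(x)|<1 on ℝ⁻.
x=-1.1: |R|=0.4808
R=1: x+12/25x²=0 ⇒ x=−25/12=-2.0833; min R=1−1/(4·12/25)=0.4792>−1
Confirm numerically:
  x=-1.636: |R|=0.64872 <1
  x=-1.406: |R|=0.54288 <1
  x=-1.030: |R|=0.47923 <1
  x=-2.677: |R|=1.76284 >1
  x=-2.347: |R|=1.29704 >1
  x=-2.262: |R|=1.19399 >1
Stable set (-2.0833, 0).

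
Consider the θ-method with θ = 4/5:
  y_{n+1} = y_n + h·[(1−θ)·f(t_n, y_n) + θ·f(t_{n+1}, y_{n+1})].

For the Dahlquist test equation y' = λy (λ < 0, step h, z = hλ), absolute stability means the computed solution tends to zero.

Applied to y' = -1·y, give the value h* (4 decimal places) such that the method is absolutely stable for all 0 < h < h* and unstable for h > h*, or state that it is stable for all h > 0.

With y'=λy (z=hλ):
  y_{n+1} = y_n + z·[1/5·y_n + 4/5·y_{n+1}] ⇒ (1 − 4/5z)y_{n+1} = (1 + 1/5z)y_n
  so R(z) = (1 + 1/5z)/(1 − 4/5z).

Need |R(x)|<1, x<0.
x=-1.25: |R|=0.3750
x=-2: |R|=0.2308
x=-10: |R|=0.1111
x=-100: |R|=0.2346
θ=4/5≥1/2 ⇒ |1+1/5x|<|1−4/5x| ∀x<0 ⇒ interval (−∞,0).

(−∞, 0) — no finite endpoint. Any h>0 works for λ=-1.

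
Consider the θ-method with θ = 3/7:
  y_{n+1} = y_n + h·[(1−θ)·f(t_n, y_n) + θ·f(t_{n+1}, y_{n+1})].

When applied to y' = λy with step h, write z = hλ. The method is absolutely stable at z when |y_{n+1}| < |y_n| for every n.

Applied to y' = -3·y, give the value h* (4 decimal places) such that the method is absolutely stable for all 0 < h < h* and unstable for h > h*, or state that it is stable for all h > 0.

(-14.0000,0); λ=-3 ⇒ h* = (14)/3 = 4.6667.

Set f=λy, z=hλ:
  y_{n+1} = y_n + z·[4/7·y_n + 3/7·y_{n+1}] ⇒ (1 − 3/7z)y_{n+1} = (1 + 4/7z)y_n
  Hence R(z) = (1 + 4/7z)/(1 − 3/7z).

Boundary: |R(x)|=1, x<0.
x=-1.45: |R|=0.1057
R=−1: 1+4/7x = −1+3/7x ⇒ -1/7x=2 ⇒ x=2/(-1/7)=-14.0000
Confirm numerically:
  x=-12.728: |R|=0.97185 <1
  x=-12.290: |R|=0.96102 <1
  x=-7.357: |R|=0.77149 <1
  x=-14.371: |R|=1.00740 >1
  x=-14.325: |R|=1.00650 >1
  x=-14.117: |R|=1.00237 >1
Stable set (-14.0000, 0).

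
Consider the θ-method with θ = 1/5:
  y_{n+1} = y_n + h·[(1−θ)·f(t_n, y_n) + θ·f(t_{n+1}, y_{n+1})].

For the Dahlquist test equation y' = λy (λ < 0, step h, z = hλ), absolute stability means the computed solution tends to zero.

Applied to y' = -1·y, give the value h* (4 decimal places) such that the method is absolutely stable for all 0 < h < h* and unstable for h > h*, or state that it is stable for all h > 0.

(-3.3333,0); λ=-1 ⇒ h* = (10/3)/1 = 3.3333.

Set f=λy, z=hλ:
  y_{n+1} = y_n + z·[4/5·y_n + 1/5·y_{n+1}] ⇒ (1 − 1/5z)y_{n+1} = (1 + 4/5z)y_n
  Hence R(z) = (1 + 4/5z)/(1 − 1/5z).

Need |R(x)|<1, x<0.
x=-0.47: |R|=0.5704
R=−1: 1+4/5x = −1+1/5x ⇒ -3/5x=2 ⇒ x=2/(-3/5)=-3.3333
Confirm numerically:
  x=-2.631: |R|=0.72389 <1
  x=-2.035: |R|=0.44634 <1
  x=-1.422: |R|=0.10713 <1
  x=-3.803: |R|=1.16006 >1
  x=-3.391: |R|=1.02062 >1
  x=-3.390: |R|=1.02026 >1
So |R|<1 on (-3.3333, 0).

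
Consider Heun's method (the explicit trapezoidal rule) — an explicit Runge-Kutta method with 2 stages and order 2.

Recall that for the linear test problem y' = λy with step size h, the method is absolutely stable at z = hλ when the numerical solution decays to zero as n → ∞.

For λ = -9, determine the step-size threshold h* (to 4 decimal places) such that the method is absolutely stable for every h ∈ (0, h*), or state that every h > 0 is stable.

(-2.0000,0); λ=-9 ⇒ h* = 0.2222.

With y'=λy (z=hλ):
  order 2, 2-stage ⇒ R(z)=1+z+z^2/2
  (e.g. R(-1.76)=0.78880, |R|=0.78880)

Find x<0 with |R(x)|<1.
x=-1.76: |R|=0.7888
|R(-2.13)|=1.1384 |R(-2.07)|=1.0724 |R(-1.61)|=0.6861
Bisect:
  x_lo=-2.7965 |R|=2.1138  x_hi=-0.1493 |R|=0.8618
  mid=-1.47293 |R|=0.61183 →hi
  mid=-2.13473 |R|=1.14381 →lo
  mid=-1.80383 |R|=0.82307 →hi
  mid=-1.96928 |R|=0.96976 →hi
  mid=-2.05201 |R|=1.05336 →lo
  mid=-2.01065 |R|=1.01070 →lo
  mid=-1.98996 |R|=0.99001 →hi
  mid=-2.00031 |R|=1.00031 →lo
  ...
  [-2.00014,-1.99998] ⇒ x*=-2.0000
So |R|<1 on (-2.0000, 0).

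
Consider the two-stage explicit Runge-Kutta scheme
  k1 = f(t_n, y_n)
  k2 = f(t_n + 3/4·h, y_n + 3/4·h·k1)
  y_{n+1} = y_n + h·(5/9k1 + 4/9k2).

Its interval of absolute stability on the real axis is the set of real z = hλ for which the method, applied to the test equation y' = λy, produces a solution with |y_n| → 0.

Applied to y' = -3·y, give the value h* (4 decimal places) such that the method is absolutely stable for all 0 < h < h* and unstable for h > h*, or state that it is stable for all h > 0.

Set f=λy, z=hλ:
  k1=λy_n ⇒ h·k1=z·y_n;  k2=λ(1+3/4z)y_n ⇒ h·k2=z(1+3/4z)y_n
  y_{n+1}/y_n = 1 + 5/9z + 4/9z(1+3/4z) = 1 + z + 1/3z²
  Hence R(z) = 1 + z + 1/3z².

Boundary: |R(x)|=1, x<0.
x=-0.66: |R|=0.4852
R=1: x+1/3x²=0 ⇒ x=−3=-3.0000; min R=1−1/(4·1/3)=0.2500>−1
Confirm numerically:
  x=-2.270: |R|=0.44763 <1
  x=-2.233: |R|=0.42910 <1
  x=-1.986: |R|=0.32873 <1
  x=-1.791: |R|=0.27823 <1
  x=-3.396: |R|=1.44827 >1
  x=-3.271: |R|=1.29548 >1
Stable set (-3.0000, 0).

(-3.0000,0); λ=-3 ⇒ h* = (3)/3 = 1.0000.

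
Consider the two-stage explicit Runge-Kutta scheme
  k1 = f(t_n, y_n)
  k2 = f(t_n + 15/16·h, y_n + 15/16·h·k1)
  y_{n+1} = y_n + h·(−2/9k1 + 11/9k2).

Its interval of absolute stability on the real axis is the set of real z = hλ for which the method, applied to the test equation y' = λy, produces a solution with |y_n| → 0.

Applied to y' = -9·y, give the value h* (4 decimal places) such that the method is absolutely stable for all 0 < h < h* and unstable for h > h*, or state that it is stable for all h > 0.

With y'=λy (z=hλ):
  k1=λy_n ⇒ h·k1=z·y_n;  k2=λ(1+15/16z)y_n ⇒ h·k2=z(1+15/16z)y_n
  y_{n+1}/y_n = 1 − 2/9z + 11/9z(1+15/16z) = 1 + z + 55/48z²
  ⇒ R(z) = 1 + z + 55/48z².

Boundary: |R(x)|=1, x<0.
x=-1.28: |R|=1.5973
R=1: x+55/48x²=0 ⇒ x=−48/55=-0.8727; min R=1−1/(4·55/48)=0.7818>−1
Confirm numerically:
  x=-0.601: |R|=0.81288 <1
  x=-0.583: |R|=0.80646 <1
  x=-0.504: |R|=0.78706 <1
  x=-1.374: |R|=1.78919 >1
  x=-1.323: |R|=1.68259 >1
  x=-1.121: |R|=1.31890 >1
Stable set (-0.8727, 0).

(-0.8727,0); λ=-9 ⇒ h* = (48/55)/9 = 0.0970.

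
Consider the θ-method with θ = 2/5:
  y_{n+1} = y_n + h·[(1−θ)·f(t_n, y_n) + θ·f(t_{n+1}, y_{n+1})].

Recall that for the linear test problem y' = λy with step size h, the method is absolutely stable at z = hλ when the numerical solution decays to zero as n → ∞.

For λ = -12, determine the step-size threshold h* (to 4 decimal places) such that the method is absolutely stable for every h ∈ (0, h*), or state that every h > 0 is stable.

On y'=λy, z=hλ:
  y_{n+1} = y_n + z·[3/5·y_n + 2/5·y_{n+1}] ⇒ (1 − 2/5z)y_{n+1} = (1 + 3/5z)y_n
  ⇒ R(z) = (1 + 3/5z)/(1 − 2/5z).

Solve |R(x)|<1 on ℝ⁻.
x=-1.64: |R|=0.0097
R=−1: 1+3/5x = −1+2/5x ⇒ -1/5x=2 ⇒ x=2/(-1/5)=-10.0000
Confirm numerically:
  x=-8.607: |R|=0.93729 <1
  x=-8.601: |R|=0.93699 <1
  x=-6.537: |R|=0.80840 <1
  x=-10.228: |R|=1.00896 >1
  x=-10.151: |R|=1.00597 >1
  x=-10.133: |R|=1.00526 >1
Interval (-10.0000, 0).

(-10.0000,0); λ=-12 ⇒ h* = (10)/12 = 0.8333.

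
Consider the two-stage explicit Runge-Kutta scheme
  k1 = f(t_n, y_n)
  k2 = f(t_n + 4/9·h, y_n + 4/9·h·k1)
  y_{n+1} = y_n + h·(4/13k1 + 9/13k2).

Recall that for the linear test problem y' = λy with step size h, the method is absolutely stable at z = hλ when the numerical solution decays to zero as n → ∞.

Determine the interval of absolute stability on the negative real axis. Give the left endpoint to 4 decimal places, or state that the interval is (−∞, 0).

(-3.2500, 0).

On y'=λy, z=hλ:
  k1=λy_n ⇒ h·k1=z·y_n;  k2=λ(1+4/9z)y_n ⇒ h·k2=z(1+4/9z)y_n
  y_{n+1}/y_n = 1 + 4/13z + 9/13z(1+4/9z) = 1 + z + 4/13z²
  Hence R(z) = 1 + z + 4/13z².

Need |R(x)|<1, x<0.
x=-0.96: |R|=0.3236
R=1: x+4/13x²=0 ⇒ x=−13/4=-3.2500; min R=1−1/(4·4/13)=0.1875>−1
Confirm numerically:
  x=-3.172: |R|=0.92387 <1
  x=-1.649: |R|=0.18768 <1
  x=-1.615: |R|=0.18753 <1
  x=-1.440: |R|=0.19803 <1
  x=-3.695: |R|=1.50593 >1
  x=-3.359: |R|=1.11266 >1
So |R|<1 on (-3.2500, 0).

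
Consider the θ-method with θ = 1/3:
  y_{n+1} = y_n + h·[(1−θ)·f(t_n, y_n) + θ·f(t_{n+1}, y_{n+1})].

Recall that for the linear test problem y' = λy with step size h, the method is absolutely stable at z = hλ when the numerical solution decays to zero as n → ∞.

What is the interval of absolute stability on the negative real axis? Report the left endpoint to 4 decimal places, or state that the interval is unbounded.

On y'=λy, z=hλ:
  y_{n+1} = y_n + z·[2/3·y_n + 1/3·y_{n+1}] ⇒ (1 − 1/3z)y_{n+1} = (1 + 2/3z)y_n
  ⇒ R(z) = (1 + 2/3z)/(1 − 1/3z).

Need |R(x)|<1, x<0.
x=-0.67: |R|=0.4523
R=−1: 1+2/3x = −1+1/3x ⇒ -1/3x=2 ⇒ x=2/(-1/3)=-6.0000
Confirm numerically:
  x=-5.348: |R|=0.92190 <1
  x=-3.207: |R|=0.55002 <1
  x=-2.664: |R|=0.41102 <1
  x=-6.513: |R|=1.05393 >1
  x=-6.393: |R|=1.04184 >1
  x=-6.119: |R|=1.01305 >1
Interval (-6.0000, 0).

(-6.0000, 0).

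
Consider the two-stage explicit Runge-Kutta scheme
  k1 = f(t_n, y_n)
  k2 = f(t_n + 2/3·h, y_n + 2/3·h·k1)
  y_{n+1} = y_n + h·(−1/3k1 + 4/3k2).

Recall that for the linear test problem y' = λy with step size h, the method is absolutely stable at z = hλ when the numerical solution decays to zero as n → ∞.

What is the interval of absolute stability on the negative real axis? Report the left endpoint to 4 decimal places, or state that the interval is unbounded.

Set f=λy, z=hλ:
  k1=λy_n ⇒ h·k1=z·y_n;  k2=λ(1+2/3z)y_n ⇒ h·k2=z(1+2/3z)y_n
  y_{n+1}/y_n = 1 − 1/3z + 4/3z(1+2/3z) = 1 + z + 8/9z²
  so R(z) = 1 + z + 8/9z².

Boundary: |R(x)|=1, x<0.
x=-0.47: |R|=0.7264
R=1: x+8/9x²=0 ⇒ x=−9/8=-1.1250; min R=1−1/(4·8/9)=0.7188>−1
Confirm numerically:
  x=-0.849: |R|=0.79171 <1
  x=-0.747: |R|=0.74901 <1
  x=-0.455: |R|=0.72902 <1
  x=-1.615: |R|=1.70342 >1
  x=-1.259: |R|=1.14996 >1
So |R|<1 on (-1.1250, 0).

z∈(-1.1250,0).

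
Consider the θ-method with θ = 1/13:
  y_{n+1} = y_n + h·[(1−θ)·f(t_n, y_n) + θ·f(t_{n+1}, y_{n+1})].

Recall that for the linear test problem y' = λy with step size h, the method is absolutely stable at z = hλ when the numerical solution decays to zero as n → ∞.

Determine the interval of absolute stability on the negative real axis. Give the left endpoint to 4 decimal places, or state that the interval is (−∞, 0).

(-2.3636, 0).

Test eqn y'=λy, z=hλ:
  y_{n+1} = y_n + z·[12/13·y_n + 1/13·y_{n+1}] ⇒ (1 − 1/13z)y_{n+1} = (1 + 12/13z)y_n
  so R(z) = (1 + 12/13z)/(1 − 1/13z).

Solve |R(x)|<1 on ℝ⁻.
x=-1.75: |R|=0.5424
R=−1: 1+12/13x = −1+1/13x ⇒ -11/13x=2 ⇒ x=2/(-11/13)=-2.3636
Confirm numerically:
  x=-2.229: |R|=0.90275 <1
  x=-2.175: |R|=0.86326 <1
  x=-2.094: |R|=0.80350 <1
  x=-2.925: |R|=1.38776 >1
  x=-2.694: |R|=1.23155 >1
  x=-2.551: |R|=1.13253 >1
So |R|<1 on (-2.3636, 0).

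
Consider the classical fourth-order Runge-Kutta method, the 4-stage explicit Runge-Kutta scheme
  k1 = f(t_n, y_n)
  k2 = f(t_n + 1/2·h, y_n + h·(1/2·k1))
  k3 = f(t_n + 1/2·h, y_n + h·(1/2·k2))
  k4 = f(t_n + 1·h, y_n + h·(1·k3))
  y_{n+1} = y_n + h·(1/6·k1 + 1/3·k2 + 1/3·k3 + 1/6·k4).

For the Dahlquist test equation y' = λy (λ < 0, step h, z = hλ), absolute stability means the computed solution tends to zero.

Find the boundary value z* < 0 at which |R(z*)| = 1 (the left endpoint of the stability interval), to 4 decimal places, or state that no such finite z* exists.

With y'=λy (z=hλ):
  order 4, 4-stage ⇒ R(z)=1+z+z^2/2+z^3/6+z^4/24
  (e.g. R(-1.46)=0.27643, |R|=0.27643)

Boundary: |R(x)|=1, x<0.
x=-1.46: |R|=0.2764
|R(-2.59)|=0.7433 |R(-1.61)|=0.2705 |R(-0.83)|=0.4389
Bisect:
  x_lo=-3.6675 |R|=3.3742  x_hi=-0.2516 |R|=0.7776
  mid=-1.95952 |R|=0.32065 →hi
  mid=-2.81349 |R|=1.04336 →lo
  mid=-2.38650 |R|=0.54741 →hi
  mid=-2.60000 |R|=0.75473 →hi
  mid=-2.70675 |R|=0.88789 →hi
  mid=-2.76012 |R|=0.96270 →hi
  mid=-2.78681 |R|=1.00228 →lo
  mid=-2.77346 |R|=0.98231 →hi
  mid=-2.78013 |R|=0.99225 →hi
  ...
  [-2.78535,-2.78514] ⇒ x*=-2.7853
Stable set (-2.7853, 0).

z* = -2.7853.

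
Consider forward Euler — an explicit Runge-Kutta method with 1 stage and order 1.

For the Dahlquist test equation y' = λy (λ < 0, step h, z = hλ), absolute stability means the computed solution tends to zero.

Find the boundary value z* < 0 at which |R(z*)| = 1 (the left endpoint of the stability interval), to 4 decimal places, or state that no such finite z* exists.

left endpoint -2.0000.

With y'=λy (z=hλ):
  order 1, 1-stage ⇒ R(z)=1+z
  (e.g. R(-0.32)=0.68000, |R|=0.68000)

Boundary: |R(x)|=1, x<0.
x=-0.32: |R|=0.6800
|R(-1.86)|=0.8600 |R(-1.7)|=0.7000 |R(-1.46)|=0.4600
Bisect:
  x_lo=-2.6619 |R|=1.6619  x_hi=-0.2763 |R|=0.7237
  mid=-1.46910 |R|=0.46910 →hi
  mid=-2.06550 |R|=1.06550 →lo
  mid=-1.76730 |R|=0.76730 →hi
  mid=-1.91640 |R|=0.91640 →hi
  mid=-1.99095 |R|=0.99095 →hi
  mid=-2.02823 |R|=1.02823 →lo
  mid=-2.00959 |R|=1.00959 →lo
  ...
  [-2.00013,-1.99998] ⇒ x*=-2.0000
So |R|<1 on (-2.0000, 0).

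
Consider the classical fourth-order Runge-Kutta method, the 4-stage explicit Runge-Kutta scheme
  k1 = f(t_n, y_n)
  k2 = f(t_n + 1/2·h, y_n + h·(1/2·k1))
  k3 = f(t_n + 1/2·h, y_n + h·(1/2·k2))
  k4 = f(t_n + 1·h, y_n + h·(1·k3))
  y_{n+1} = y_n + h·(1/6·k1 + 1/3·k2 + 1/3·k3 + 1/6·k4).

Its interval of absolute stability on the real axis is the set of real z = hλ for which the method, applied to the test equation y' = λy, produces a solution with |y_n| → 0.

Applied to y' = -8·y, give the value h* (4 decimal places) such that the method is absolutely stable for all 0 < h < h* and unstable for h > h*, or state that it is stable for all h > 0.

Set f=λy, z=hλ:
  order 4, 4-stage ⇒ R(z)=1+z+z^2/2+z^3/6+z^4/24
  (e.g. R(-1.04)=0.36207, |R|=0.36207)

Solve |R(x)|<1 on ℝ⁻.
x=-1.04: |R|=0.3621
|R(-2.17)|=0.4053 |R(-0.75)|=0.4741 |R(-0.68)|=0.5077
Bisect:
  x_lo=-3.4919 |R|=2.7033  x_hi=-0.3060 |R|=0.7364
  mid=-1.89896 |R|=0.30459 →hi
  mid=-2.69542 |R|=0.87275 →hi
  mid=-3.09366 |R|=1.57355 →lo
  mid=-2.89454 |R|=1.17760 →lo
  mid=-2.79498 |R|=1.01471 →lo
  mid=-2.74520 |R|=0.94122 →hi
  mid=-2.77009 |R|=0.97732 →hi
  mid=-2.78254 |R|=0.99585 →hi
  mid=-2.78876 |R|=1.00524 →lo
  mid=-2.78565 |R|=1.00054 →lo
  ...
  [-2.78545,-2.78526] ⇒ x*=-2.7853
Interval (-2.7853, 0).

(-2.7853,0); λ=-8 ⇒ h* = 0.3482.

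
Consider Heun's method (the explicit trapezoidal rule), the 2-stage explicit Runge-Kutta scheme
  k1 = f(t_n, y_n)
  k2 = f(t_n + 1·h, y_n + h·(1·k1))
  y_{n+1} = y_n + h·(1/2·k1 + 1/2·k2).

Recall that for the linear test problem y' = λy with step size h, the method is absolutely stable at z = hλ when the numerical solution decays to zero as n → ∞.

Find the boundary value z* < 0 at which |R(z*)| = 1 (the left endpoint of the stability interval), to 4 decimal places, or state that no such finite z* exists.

z* = -2.0000.

Test eqn y'=λy, z=hλ:
  order 2, 2-stage ⇒ R(z)=1+z+z^2/2
  (e.g. R(-0.48)=0.63520, |R|=0.63520)

Find x<0 with |R(x)|<1.
x=-0.48: |R|=0.6352
|R(-1.69)|=0.7380 |R(-0.76)|=0.5288 |R(-0.7)|=0.5450
Bisect:
  x_lo=-2.6351 |R|=1.8368  x_hi=-0.1977 |R|=0.8219
  mid=-1.41639 |R|=0.58669 →hi
  mid=-2.02575 |R|=1.02608 →lo
  mid=-1.72107 |R|=0.75997 →hi
  mid=-1.87341 |R|=0.88142 →hi
  mid=-1.94958 |R|=0.95085 →hi
  mid=-1.98766 |R|=0.98774 →hi
  mid=-2.00670 |R|=1.00673 →lo
  mid=-1.99718 |R|=0.99719 →hi
  mid=-2.00194 |R|=1.00195 →lo
  mid=-1.99956 |R|=0.99956 →hi
  ...
  [-2.00001,-1.99986] ⇒ x*=-2.0000
So |R|<1 on (-2.0000, 0).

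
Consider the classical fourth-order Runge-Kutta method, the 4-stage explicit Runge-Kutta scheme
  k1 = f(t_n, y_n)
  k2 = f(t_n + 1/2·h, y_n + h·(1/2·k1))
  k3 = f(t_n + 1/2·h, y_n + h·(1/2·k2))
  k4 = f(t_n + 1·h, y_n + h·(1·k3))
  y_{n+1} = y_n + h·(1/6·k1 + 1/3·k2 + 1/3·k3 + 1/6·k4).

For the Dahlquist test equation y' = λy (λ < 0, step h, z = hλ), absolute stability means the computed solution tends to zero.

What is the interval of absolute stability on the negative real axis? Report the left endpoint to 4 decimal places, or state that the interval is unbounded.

z∈(-2.7853,0).

Set f=λy, z=hλ:
  order 4, 4-stage ⇒ R(z)=1+z+z^2/2+z^3/6+z^4/24
  (e.g. R(-0.8)=0.45173, |R|=0.45173)

Solve |R(x)|<1 on ℝ⁻.
x=-0.8: |R|=0.4517
|R(-1.65)|=0.2714 |R(-1.05)|=0.3590 |R(-0.82)|=0.4431
Bisect:
  x_lo=-3.3128 |R|=2.1334  x_hi=-0.2291 |R|=0.7953
  mid=-1.77092 |R|=0.28132 →hi
  mid=-2.54184 |R|=0.69085 →hi
  mid=-2.92730 |R|=1.23608 →lo
  mid=-2.73457 |R|=0.92618 →hi
  mid=-2.83093 |R|=1.07102 →lo
  mid=-2.78275 |R|=0.99617 →hi
  mid=-2.80684 |R|=1.03298 →lo
  ...
  [-2.78539,-2.78520] ⇒ x*=-2.7853
Stable set (-2.7853, 0).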